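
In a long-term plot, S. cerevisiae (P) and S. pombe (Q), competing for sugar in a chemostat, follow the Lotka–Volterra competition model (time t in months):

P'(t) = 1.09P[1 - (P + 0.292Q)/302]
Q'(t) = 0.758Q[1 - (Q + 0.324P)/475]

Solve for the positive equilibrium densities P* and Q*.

Setting both brackets to zero gives the nullclines P + 0.292Q = 302 and 0.324P + Q = 475.
Substituting Q = 475 - 0.324P into the first: P(1 - 0.292·0.324) = 302 - 0.292·475.
So P* = 163/0.905 = 180, and then Q* = 475 - 0.324·180 = 417.

P* ≈ 180, Q* ≈ 417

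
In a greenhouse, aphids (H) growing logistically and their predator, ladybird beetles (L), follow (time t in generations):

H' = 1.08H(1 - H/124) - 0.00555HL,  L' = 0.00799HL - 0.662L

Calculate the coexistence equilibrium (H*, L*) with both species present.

H* ≈ 82.9, L* ≈ 64.6

From dL/dt = 0 with L > 0: 0.00799H* = 0.662, so H* = 82.9.
Substitute into dH/dt = 0: 1.08(1 - 82.9/124) = 0.00555L*.
The bracket is 0.332, giving L* = 0.358/0.00555 = 64.6.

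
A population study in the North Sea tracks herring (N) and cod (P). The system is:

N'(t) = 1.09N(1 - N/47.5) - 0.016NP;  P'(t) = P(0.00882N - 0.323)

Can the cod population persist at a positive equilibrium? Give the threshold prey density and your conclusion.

The predator equation gives dP/dt > 0 only when N > 0.323/0.00882 = 36.6.
Without the predator, N → K = 47.5. Since 47.5 > 36.6, the predator can invade and persist.

Threshold N = 36.6; K > 36.6, so yes, the predator persists.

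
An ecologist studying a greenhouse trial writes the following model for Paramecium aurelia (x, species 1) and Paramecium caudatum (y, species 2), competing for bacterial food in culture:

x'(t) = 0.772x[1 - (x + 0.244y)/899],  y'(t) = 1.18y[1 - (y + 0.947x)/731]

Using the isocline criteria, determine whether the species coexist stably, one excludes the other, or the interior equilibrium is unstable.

species 1 excludes species 2

Compare the nullcline intercepts: K1/α12 = 899/0.244 = 3680 > K2 = 731; K2/α21 = 731/0.947 = 772 < K1 = 899.
Since the inequalities point opposite ways, species 1 can invade but species 2 cannot.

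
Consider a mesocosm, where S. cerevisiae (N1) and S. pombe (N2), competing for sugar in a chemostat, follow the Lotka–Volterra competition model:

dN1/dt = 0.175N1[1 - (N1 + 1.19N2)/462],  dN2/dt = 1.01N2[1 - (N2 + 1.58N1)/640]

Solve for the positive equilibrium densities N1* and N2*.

N1* ≈ 340, N2* ≈ 102

Setting both brackets to zero gives the nullclines N1 + 1.19N2 = 462 and 1.58N1 + N2 = 640.
Substituting N2 = 640 - 1.58N1 into the first: N1(1 - 1.19·1.58) = 462 - 1.19·640.
So N1* = -300/-0.88 = 340, and then N2* = 640 - 1.58·340 = 102.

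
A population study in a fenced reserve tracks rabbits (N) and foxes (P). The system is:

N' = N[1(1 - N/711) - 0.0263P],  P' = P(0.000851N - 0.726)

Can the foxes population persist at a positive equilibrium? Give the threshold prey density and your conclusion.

The predator equation gives dP/dt > 0 only when N > 0.726/0.000851 = 853.
Without the predator, N → K = 711. Since 711 < 853, the predator cannot invade.

Threshold N = 853; K < 853, so no, the predator goes extinct.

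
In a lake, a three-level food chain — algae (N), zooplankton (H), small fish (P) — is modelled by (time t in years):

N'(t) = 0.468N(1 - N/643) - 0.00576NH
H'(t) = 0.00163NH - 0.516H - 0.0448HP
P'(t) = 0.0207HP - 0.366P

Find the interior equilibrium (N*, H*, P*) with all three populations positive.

From dP/dt = 0: 0.0207H* = 0.366, so H* = 17.7.
From dN/dt = 0: 0.468(1 - N*/643) = 0.00576·17.7, giving N* = 643·(1 - 0.218) = 503.
From dH/dt = 0: 0.00163·503 - 0.516 = 0.0448P*, so P* = 0.304/0.0448 = 6.79.

N* ≈ 503, H* ≈ 17.7, P* ≈ 6.79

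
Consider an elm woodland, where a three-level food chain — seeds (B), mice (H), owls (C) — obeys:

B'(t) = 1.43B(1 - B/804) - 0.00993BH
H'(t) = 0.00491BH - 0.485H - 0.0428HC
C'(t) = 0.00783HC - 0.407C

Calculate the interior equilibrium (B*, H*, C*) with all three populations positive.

From dC/dt = 0: 0.00783H* = 0.407, so H* = 52.
From dB/dt = 0: 1.43(1 - B*/804) = 0.00993·52, giving B* = 804·(1 - 0.361) = 514.
From dH/dt = 0: 0.00491·514 - 0.485 = 0.0428C*, so C* = 2.04/0.0428 = 47.6.

B* ≈ 514, H* ≈ 52, C* ≈ 47.6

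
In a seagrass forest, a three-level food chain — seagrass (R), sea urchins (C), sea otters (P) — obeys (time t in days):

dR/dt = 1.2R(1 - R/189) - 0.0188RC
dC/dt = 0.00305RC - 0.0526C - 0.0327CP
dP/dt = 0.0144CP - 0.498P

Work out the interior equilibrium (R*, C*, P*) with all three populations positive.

From dP/dt = 0: 0.0144C* = 0.498, so C* = 34.6.
From dR/dt = 0: 1.2(1 - R*/189) = 0.0188·34.6, giving R* = 189·(1 - 0.542) = 86.6.
From dC/dt = 0: 0.00305·86.6 - 0.0526 = 0.0327P*, so P* = 0.212/0.0327 = 6.47.

R* ≈ 86.6, C* ≈ 34.6, P* ≈ 6.47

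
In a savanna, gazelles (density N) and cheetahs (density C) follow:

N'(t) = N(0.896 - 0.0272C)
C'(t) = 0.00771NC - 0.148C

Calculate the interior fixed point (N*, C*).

Set dC/dt = 0 with C > 0: 0.00771N - 0.148 = 0, so N* = 0.148/0.00771 = 19.2.
Set dN/dt = 0 with N > 0: 0.896 - 0.0272C = 0, so C* = 0.896/0.0272 = 32.9.

N* ≈ 19.2, C* ≈ 32.9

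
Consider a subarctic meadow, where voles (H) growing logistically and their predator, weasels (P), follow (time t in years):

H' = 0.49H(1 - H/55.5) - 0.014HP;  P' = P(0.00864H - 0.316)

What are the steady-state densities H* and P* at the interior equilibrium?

From dP/dt = 0 with P > 0: 0.00864H* = 0.316, so H* = 36.6.
Substitute into dH/dt = 0: 0.49(1 - 36.6/55.5) = 0.014P*.
The bracket is 0.341, giving P* = 0.167/0.014 = 11.9.

H* ≈ 36.6, P* ≈ 11.9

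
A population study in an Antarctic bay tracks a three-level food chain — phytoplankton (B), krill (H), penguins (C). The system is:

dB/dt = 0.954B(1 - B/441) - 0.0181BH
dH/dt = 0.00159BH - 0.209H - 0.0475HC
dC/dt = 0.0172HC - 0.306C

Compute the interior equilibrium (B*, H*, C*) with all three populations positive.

B* ≈ 292, H* ≈ 17.8, C* ≈ 5.38

From dC/dt = 0: 0.0172H* = 0.306, so H* = 17.8.
From dB/dt = 0: 0.954(1 - B*/441) = 0.0181·17.8, giving B* = 441·(1 - 0.338) = 292.
From dH/dt = 0: 0.00159·292 - 0.209 = 0.0475C*, so C* = 0.256/0.0475 = 5.38.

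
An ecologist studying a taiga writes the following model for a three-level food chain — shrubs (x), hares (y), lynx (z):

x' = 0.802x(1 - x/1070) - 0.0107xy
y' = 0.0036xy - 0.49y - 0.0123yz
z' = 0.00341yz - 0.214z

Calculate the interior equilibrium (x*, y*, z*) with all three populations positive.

x* ≈ 174, y* ≈ 62.8, z* ≈ 11.1

From dz/dt = 0: 0.00341y* = 0.214, so y* = 62.8.
From dx/dt = 0: 0.802(1 - x*/1070) = 0.0107·62.8, giving x* = 1070·(1 - 0.837) = 174.
From dy/dt = 0: 0.0036·174 - 0.49 = 0.0123z*, so z* = 0.137/0.0123 = 11.1.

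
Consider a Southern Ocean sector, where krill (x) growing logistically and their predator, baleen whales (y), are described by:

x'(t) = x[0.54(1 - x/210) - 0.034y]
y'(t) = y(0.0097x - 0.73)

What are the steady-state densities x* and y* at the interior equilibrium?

From dy/dt = 0 with y > 0: 0.0097x* = 0.73, so x* = 75.3.
Substitute into dx/dt = 0: 0.54(1 - 75.3/210) = 0.034y*.
The bracket is 0.642, giving y* = 0.346/0.034 = 10.2.

x* ≈ 75.3, y* ≈ 10.2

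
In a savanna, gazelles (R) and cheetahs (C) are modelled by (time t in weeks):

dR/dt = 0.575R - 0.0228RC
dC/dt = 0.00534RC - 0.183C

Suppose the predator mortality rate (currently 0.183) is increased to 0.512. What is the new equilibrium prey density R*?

R* ≈ 95.9

At the interior fixed point, setting dC/dt = 0 with C > 0 fixes R* = (predator death rate)/(RC coefficient) — independent of the other coefficients.
With the change, R* = 0.512/0.00534 = 95.9; it rises from 34.3.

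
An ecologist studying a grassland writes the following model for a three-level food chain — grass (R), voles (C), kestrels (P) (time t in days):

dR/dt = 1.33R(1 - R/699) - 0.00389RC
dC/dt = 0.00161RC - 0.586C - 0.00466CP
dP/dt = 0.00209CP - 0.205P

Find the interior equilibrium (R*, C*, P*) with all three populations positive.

R* ≈ 498, C* ≈ 98.1, P* ≈ 46.5

From dP/dt = 0: 0.00209C* = 0.205, so C* = 98.1.
From dR/dt = 0: 1.33(1 - R*/699) = 0.00389·98.1, giving R* = 699·(1 - 0.287) = 498.
From dC/dt = 0: 0.00161·498 - 0.586 = 0.00466P*, so P* = 0.217/0.00466 = 46.5.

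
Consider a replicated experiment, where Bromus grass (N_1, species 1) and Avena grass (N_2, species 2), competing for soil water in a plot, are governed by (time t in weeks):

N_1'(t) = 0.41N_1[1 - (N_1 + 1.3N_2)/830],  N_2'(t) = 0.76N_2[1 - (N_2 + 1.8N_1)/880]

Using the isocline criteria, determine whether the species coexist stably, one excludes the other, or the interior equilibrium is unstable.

Compare the nullcline intercepts: K1/α12 = 830/1.3 = 638 < K2 = 880; K2/α21 = 880/1.8 = 489 < K1 = 830.
Since both are reversed, neither can invade when rare; the interior point is a saddle.

unstable coexistence (outcome depends on initial conditions)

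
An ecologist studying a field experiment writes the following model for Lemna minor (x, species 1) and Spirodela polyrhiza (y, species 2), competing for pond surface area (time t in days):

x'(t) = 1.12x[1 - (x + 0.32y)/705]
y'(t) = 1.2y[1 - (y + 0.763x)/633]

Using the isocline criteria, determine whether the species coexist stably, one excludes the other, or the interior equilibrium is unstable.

Compare the nullcline intercepts: K1/α12 = 705/0.32 = 2200 > K2 = 633; K2/α21 = 633/0.763 = 830 > K1 = 705.
Since both inequalities hold, each species can invade when rare, so the interior equilibrium is stable.

stable coexistence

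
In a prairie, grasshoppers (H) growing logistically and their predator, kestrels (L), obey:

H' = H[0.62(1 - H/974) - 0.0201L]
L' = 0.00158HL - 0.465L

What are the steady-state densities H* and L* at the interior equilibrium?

H* ≈ 294, L* ≈ 21.5

From dL/dt = 0 with L > 0: 0.00158H* = 0.465, so H* = 294.
Substitute into dH/dt = 0: 0.62(1 - 294/974) = 0.0201L*.
The bracket is 0.698, giving L* = 0.433/0.0201 = 21.5.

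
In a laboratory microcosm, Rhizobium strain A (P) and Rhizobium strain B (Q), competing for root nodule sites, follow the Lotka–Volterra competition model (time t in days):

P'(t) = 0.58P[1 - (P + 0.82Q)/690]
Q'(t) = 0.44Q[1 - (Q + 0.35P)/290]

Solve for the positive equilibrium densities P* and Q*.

Setting both brackets to zero gives the nullclines P + 0.82Q = 690 and 0.35P + Q = 290.
Substituting Q = 290 - 0.35P into the first: P(1 - 0.82·0.35) = 690 - 0.82·290.
So P* = 452/0.713 = 634, and then Q* = 290 - 0.35·634 = 68.

P* ≈ 634, Q* ≈ 68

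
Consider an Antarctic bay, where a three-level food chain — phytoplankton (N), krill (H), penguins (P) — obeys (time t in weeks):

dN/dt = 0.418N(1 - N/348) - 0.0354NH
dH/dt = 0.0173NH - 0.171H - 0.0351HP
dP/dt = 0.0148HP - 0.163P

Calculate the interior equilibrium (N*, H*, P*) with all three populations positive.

From dP/dt = 0: 0.0148H* = 0.163, so H* = 11.
From dN/dt = 0: 0.418(1 - N*/348) = 0.0354·11, giving N* = 348·(1 - 0.933) = 23.4.
From dH/dt = 0: 0.0173·23.4 - 0.171 = 0.0351P*, so P* = 0.234/0.0351 = 6.67.

N* ≈ 23.4, H* ≈ 11, P* ≈ 6.67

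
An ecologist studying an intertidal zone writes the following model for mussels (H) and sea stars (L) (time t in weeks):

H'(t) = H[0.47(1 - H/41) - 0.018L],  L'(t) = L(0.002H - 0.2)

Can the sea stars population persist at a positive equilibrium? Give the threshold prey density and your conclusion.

The predator equation gives dL/dt > 0 only when H > 0.2/0.002 = 100.
Without the predator, H → K = 41. Since 41 < 100, the predator cannot invade.

Threshold H = 100; K < 100, so no, the predator goes extinct.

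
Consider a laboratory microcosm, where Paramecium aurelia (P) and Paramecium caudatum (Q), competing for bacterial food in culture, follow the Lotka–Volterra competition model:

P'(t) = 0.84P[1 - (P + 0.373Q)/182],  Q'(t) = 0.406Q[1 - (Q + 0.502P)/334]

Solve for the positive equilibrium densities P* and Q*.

P* ≈ 70.6, Q* ≈ 299

Setting both brackets to zero gives the nullclines P + 0.373Q = 182 and 0.502P + Q = 334.
Substituting Q = 334 - 0.502P into the first: P(1 - 0.373·0.502) = 182 - 0.373·334.
So P* = 57.4/0.813 = 70.6, and then Q* = 334 - 0.502·70.6 = 299.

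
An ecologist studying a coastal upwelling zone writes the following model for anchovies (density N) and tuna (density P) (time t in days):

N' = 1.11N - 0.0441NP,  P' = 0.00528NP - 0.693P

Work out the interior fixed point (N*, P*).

Set dP/dt = 0 with P > 0: 0.00528N - 0.693 = 0, so N* = 0.693/0.00528 = 131.
Set dN/dt = 0 with N > 0: 1.11 - 0.0441P = 0, so P* = 1.11/0.0441 = 25.2.

N* ≈ 131, P* ≈ 25.2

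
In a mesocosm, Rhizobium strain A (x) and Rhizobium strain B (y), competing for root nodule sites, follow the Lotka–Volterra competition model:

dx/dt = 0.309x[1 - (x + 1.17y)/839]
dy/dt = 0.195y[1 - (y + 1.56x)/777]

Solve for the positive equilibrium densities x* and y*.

Setting both brackets to zero gives the nullclines x + 1.17y = 839 and 1.56x + y = 777.
Substituting y = 777 - 1.56x into the first: x(1 - 1.17·1.56) = 839 - 1.17·777.
So x* = -70.1/-0.825 = 84.9, and then y* = 777 - 1.56·84.9 = 644.

x* ≈ 84.9, y* ≈ 644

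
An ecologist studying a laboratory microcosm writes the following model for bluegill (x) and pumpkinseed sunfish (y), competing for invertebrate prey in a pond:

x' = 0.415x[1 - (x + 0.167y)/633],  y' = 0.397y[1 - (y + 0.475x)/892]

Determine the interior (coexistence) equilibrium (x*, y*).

Setting both brackets to zero gives the nullclines x + 0.167y = 633 and 0.475x + y = 892.
Substituting y = 892 - 0.475x into the first: x(1 - 0.167·0.475) = 633 - 0.167·892.
So x* = 484/0.921 = 526, and then y* = 892 - 0.475·526 = 642.

x* ≈ 526, y* ≈ 642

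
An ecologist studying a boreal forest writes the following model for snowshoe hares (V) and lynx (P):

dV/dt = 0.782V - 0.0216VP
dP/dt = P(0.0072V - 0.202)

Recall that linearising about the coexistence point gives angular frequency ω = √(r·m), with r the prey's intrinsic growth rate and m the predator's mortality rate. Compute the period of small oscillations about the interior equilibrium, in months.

T ≈ 15.8 months

Here r = 0.782 and m = 0.202, so r·m = 0.158.
ω = √0.158 = 0.397 per month, hence T = 2π/ω ≈ 15.8 months.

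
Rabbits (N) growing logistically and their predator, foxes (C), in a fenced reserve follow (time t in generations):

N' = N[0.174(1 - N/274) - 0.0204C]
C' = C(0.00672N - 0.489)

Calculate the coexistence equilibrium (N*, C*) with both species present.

From dC/dt = 0 with C > 0: 0.00672N* = 0.489, so N* = 72.8.
Substitute into dN/dt = 0: 0.174(1 - 72.8/274) = 0.0204C*.
The bracket is 0.734, giving C* = 0.128/0.0204 = 6.26.

N* ≈ 72.8, C* ≈ 6.26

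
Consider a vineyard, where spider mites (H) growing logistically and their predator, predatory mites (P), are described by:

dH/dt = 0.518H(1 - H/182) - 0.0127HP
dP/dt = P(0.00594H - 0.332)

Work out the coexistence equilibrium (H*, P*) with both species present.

H* ≈ 55.9, P* ≈ 28.3

From dP/dt = 0 with P > 0: 0.00594H* = 0.332, so H* = 55.9.
Substitute into dH/dt = 0: 0.518(1 - 55.9/182) = 0.0127P*.
The bracket is 0.693, giving P* = 0.359/0.0127 = 28.3.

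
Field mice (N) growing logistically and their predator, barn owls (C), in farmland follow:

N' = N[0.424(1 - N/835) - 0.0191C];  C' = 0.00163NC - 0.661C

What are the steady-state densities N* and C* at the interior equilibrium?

From dC/dt = 0 with C > 0: 0.00163N* = 0.661, so N* = 406.
Substitute into dN/dt = 0: 0.424(1 - 406/835) = 0.0191C*.
The bracket is 0.514, giving C* = 0.218/0.0191 = 11.4.

N* ≈ 406, C* ≈ 11.4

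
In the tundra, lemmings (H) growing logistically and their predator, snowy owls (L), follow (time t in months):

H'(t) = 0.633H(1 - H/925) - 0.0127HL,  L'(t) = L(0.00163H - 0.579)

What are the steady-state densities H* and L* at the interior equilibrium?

From dL/dt = 0 with L > 0: 0.00163H* = 0.579, so H* = 355.
Substitute into dH/dt = 0: 0.633(1 - 355/925) = 0.0127L*.
The bracket is 0.616, giving L* = 0.39/0.0127 = 30.7.

H* ≈ 355, L* ≈ 30.7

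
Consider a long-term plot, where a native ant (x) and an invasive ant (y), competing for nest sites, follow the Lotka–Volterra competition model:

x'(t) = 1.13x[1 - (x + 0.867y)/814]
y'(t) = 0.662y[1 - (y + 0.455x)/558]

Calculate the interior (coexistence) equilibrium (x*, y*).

x* ≈ 545, y* ≈ 310

Setting both brackets to zero gives the nullclines x + 0.867y = 814 and 0.455x + y = 558.
Substituting y = 558 - 0.455x into the first: x(1 - 0.867·0.455) = 814 - 0.867·558.
So x* = 330/0.606 = 545, and then y* = 558 - 0.455·545 = 310.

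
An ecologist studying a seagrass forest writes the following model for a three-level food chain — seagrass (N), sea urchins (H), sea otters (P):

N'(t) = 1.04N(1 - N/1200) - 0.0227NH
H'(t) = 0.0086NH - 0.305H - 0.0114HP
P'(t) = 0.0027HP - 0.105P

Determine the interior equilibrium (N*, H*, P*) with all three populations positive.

From dP/dt = 0: 0.0027H* = 0.105, so H* = 38.9.
From dN/dt = 0: 1.04(1 - N*/1200) = 0.0227·38.9, giving N* = 1200·(1 - 0.849) = 181.
From dH/dt = 0: 0.0086·181 - 0.305 = 0.0114P*, so P* = 1.26/0.0114 = 110.

N* ≈ 181, H* ≈ 38.9, P* ≈ 110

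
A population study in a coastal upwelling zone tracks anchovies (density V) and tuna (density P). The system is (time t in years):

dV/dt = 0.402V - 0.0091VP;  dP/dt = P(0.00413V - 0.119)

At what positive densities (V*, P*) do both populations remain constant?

V* ≈ 28.8, P* ≈ 44.2

Set dP/dt = 0 with P > 0: 0.00413V - 0.119 = 0, so V* = 0.119/0.00413 = 28.8.
Set dV/dt = 0 with V > 0: 0.402 - 0.0091P = 0, so P* = 0.402/0.0091 = 44.2.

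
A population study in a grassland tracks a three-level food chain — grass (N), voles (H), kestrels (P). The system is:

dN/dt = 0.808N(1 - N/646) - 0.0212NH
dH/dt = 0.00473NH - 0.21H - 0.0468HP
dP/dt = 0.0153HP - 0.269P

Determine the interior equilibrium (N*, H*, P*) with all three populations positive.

From dP/dt = 0: 0.0153H* = 0.269, so H* = 17.6.
From dN/dt = 0: 0.808(1 - N*/646) = 0.0212·17.6, giving N* = 646·(1 - 0.461) = 348.
From dH/dt = 0: 0.00473·348 - 0.21 = 0.0468P*, so P* = 1.44/0.0468 = 30.7.

N* ≈ 348, H* ≈ 17.6, P* ≈ 30.7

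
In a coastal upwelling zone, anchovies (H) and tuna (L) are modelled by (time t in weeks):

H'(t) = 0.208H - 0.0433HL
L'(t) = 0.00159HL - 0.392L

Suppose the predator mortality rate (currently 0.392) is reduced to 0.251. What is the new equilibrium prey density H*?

At the interior fixed point, setting dL/dt = 0 with L > 0 fixes H* = (predator death rate)/(HL coefficient) — independent of the other coefficients.
With the change, H* = 0.251/0.00159 = 158; it falls from 247.

H* ≈ 158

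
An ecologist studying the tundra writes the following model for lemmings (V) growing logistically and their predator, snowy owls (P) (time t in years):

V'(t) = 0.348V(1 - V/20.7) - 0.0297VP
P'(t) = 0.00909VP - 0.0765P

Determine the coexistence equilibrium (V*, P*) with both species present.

V* ≈ 8.42, P* ≈ 6.95

From dP/dt = 0 with P > 0: 0.00909V* = 0.0765, so V* = 8.42.
Substitute into dV/dt = 0: 0.348(1 - 8.42/20.7) = 0.0297P*.
The bracket is 0.593, giving P* = 0.207/0.0297 = 6.95.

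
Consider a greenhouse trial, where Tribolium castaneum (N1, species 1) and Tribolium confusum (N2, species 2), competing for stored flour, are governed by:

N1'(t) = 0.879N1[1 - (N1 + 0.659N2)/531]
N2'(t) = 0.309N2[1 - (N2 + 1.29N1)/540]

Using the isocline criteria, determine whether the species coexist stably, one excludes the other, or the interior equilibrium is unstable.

species 1 excludes species 2

Compare the nullcline intercepts: K1/α12 = 531/0.659 = 806 > K2 = 540; K2/α21 = 540/1.29 = 419 < K1 = 531.
Since the inequalities point opposite ways, species 1 can invade but species 2 cannot.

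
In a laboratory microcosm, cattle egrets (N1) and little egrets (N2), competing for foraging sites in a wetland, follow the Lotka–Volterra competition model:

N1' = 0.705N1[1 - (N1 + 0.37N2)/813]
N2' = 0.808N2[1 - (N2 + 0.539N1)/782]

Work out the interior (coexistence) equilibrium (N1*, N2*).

Setting both brackets to zero gives the nullclines N1 + 0.37N2 = 813 and 0.539N1 + N2 = 782.
Substituting N2 = 782 - 0.539N1 into the first: N1(1 - 0.37·0.539) = 813 - 0.37·782.
So N1* = 524/0.801 = 654, and then N2* = 782 - 0.539·654 = 429.

N1* ≈ 654, N2* ≈ 429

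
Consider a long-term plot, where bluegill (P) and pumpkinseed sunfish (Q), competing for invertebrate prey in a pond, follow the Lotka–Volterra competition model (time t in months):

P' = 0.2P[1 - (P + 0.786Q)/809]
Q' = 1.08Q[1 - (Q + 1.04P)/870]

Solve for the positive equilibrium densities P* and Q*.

P* ≈ 686, Q* ≈ 157

Setting both brackets to zero gives the nullclines P + 0.786Q = 809 and 1.04P + Q = 870.
Substituting Q = 870 - 1.04P into the first: P(1 - 0.786·1.04) = 809 - 0.786·870.
So P* = 125/0.183 = 686, and then Q* = 870 - 1.04·686 = 157.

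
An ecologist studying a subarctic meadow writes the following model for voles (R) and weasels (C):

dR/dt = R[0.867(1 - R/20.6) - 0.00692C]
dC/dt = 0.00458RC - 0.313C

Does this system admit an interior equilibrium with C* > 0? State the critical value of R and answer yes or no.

Threshold R = 68.3; K < 68.3, so no, the predator goes extinct.

The predator equation gives dC/dt > 0 only when R > 0.313/0.00458 = 68.3.
Without the predator, R → K = 20.6. Since 20.6 < 68.3, the predator cannot invade.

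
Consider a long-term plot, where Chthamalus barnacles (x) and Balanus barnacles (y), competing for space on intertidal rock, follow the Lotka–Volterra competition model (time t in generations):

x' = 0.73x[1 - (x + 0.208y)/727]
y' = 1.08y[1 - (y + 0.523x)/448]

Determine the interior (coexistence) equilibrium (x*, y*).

Setting both brackets to zero gives the nullclines x + 0.208y = 727 and 0.523x + y = 448.
Substituting y = 448 - 0.523x into the first: x(1 - 0.208·0.523) = 727 - 0.208·448.
So x* = 634/0.891 = 711, and then y* = 448 - 0.523·711 = 76.1.

x* ≈ 711, y* ≈ 76.1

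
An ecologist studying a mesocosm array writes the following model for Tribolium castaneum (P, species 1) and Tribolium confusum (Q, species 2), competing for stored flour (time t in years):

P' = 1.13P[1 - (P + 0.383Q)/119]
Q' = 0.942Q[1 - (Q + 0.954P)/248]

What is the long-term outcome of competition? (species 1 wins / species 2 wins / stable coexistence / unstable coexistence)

Compare the nullcline intercepts: K1/α12 = 119/0.383 = 311 > K2 = 248; K2/α21 = 248/0.954 = 260 > K1 = 119.
Since both inequalities hold, each species can invade when rare, so the interior equilibrium is stable.

stable coexistence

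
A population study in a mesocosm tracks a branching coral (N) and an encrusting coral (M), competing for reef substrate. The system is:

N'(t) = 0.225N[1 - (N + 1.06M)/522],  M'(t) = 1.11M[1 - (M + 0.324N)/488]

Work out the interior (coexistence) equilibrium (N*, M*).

N* ≈ 7.19, M* ≈ 486

Setting both brackets to zero gives the nullclines N + 1.06M = 522 and 0.324N + M = 488.
Substituting M = 488 - 0.324N into the first: N(1 - 1.06·0.324) = 522 - 1.06·488.
So N* = 4.72/0.657 = 7.19, and then M* = 488 - 0.324·7.19 = 486.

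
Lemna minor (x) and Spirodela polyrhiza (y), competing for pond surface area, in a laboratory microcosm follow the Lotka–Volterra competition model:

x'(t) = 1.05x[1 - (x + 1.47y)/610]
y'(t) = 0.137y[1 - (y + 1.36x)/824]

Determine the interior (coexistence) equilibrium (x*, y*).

x* ≈ 602, y* ≈ 5.6

Setting both brackets to zero gives the nullclines x + 1.47y = 610 and 1.36x + y = 824.
Substituting y = 824 - 1.36x into the first: x(1 - 1.47·1.36) = 610 - 1.47·824.
So x* = -601/-0.999 = 602, and then y* = 824 - 1.36·602 = 5.6.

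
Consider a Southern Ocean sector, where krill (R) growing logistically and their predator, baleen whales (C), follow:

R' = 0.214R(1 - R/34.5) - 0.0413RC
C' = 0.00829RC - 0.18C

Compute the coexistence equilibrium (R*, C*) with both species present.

From dC/dt = 0 with C > 0: 0.00829R* = 0.18, so R* = 21.7.
Substitute into dR/dt = 0: 0.214(1 - 21.7/34.5) = 0.0413C*.
The bracket is 0.371, giving C* = 0.0793/0.0413 = 1.92.

R* ≈ 21.7, C* ≈ 1.92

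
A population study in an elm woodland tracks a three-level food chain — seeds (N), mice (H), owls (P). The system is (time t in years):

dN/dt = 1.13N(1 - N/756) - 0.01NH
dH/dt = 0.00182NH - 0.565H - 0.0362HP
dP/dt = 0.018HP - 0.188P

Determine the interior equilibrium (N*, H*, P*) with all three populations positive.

N* ≈ 686, H* ≈ 10.4, P* ≈ 18.9

From dP/dt = 0: 0.018H* = 0.188, so H* = 10.4.
From dN/dt = 0: 1.13(1 - N*/756) = 0.01·10.4, giving N* = 756·(1 - 0.0924) = 686.
From dH/dt = 0: 0.00182·686 - 0.565 = 0.0362P*, so P* = 0.684/0.0362 = 18.9.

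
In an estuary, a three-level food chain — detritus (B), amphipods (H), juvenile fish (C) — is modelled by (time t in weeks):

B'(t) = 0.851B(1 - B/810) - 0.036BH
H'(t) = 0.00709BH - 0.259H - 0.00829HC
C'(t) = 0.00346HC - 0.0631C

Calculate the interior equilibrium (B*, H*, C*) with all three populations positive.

B* ≈ 185, H* ≈ 18.2, C* ≈ 127

From dC/dt = 0: 0.00346H* = 0.0631, so H* = 18.2.
From dB/dt = 0: 0.851(1 - B*/810) = 0.036·18.2, giving B* = 810·(1 - 0.771) = 185.
From dH/dt = 0: 0.00709·185 - 0.259 = 0.00829C*, so C* = 1.05/0.00829 = 127.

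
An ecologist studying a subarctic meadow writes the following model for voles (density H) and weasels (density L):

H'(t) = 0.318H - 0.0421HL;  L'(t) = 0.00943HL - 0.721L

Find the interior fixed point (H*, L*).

H* ≈ 76.5, L* ≈ 7.55

Set dL/dt = 0 with L > 0: 0.00943H - 0.721 = 0, so H* = 0.721/0.00943 = 76.5.
Set dH/dt = 0 with H > 0: 0.318 - 0.0421L = 0, so L* = 0.318/0.0421 = 7.55.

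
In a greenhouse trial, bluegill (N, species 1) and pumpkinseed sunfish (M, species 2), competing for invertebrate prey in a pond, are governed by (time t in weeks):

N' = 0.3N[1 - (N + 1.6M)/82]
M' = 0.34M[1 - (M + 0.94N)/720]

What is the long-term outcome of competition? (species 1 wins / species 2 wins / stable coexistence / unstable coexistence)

species 2 excludes species 1

Compare the nullcline intercepts: K1/α12 = 82/1.6 = 51.2 < K2 = 720; K2/α21 = 720/0.94 = 766 > K1 = 82.
Since the inequalities point opposite ways, species 2 can invade but species 1 cannot.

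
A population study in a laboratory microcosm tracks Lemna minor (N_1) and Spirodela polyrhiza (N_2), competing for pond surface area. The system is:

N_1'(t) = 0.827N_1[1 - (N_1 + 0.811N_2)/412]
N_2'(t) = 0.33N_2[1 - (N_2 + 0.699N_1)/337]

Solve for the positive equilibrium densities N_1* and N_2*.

Setting both brackets to zero gives the nullclines N_1 + 0.811N_2 = 412 and 0.699N_1 + N_2 = 337.
Substituting N_2 = 337 - 0.699N_1 into the first: N_1(1 - 0.811·0.699) = 412 - 0.811·337.
So N_1* = 139/0.433 = 320, and then N_2* = 337 - 0.699·320 = 113.

N_1* ≈ 320, N_2* ≈ 113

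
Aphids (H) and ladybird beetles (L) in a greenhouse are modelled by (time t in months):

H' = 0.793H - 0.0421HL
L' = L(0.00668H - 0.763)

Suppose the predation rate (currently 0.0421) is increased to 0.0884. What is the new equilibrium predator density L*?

At the interior fixed point, setting dH/dt = 0 with H > 0 fixes L* = (prey growth rate)/(HL coefficient) — independent of the other coefficients.
With the change, L* = 0.793/0.0884 = 8.97; it falls from 18.8.

L* ≈ 8.97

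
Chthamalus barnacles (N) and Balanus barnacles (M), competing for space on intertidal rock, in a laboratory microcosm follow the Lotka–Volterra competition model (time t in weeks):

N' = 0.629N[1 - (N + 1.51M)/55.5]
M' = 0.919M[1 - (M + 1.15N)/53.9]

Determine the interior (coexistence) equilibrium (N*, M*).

N* ≈ 35.2, M* ≈ 13.5

Setting both brackets to zero gives the nullclines N + 1.51M = 55.5 and 1.15N + M = 53.9.
Substituting M = 53.9 - 1.15N into the first: N(1 - 1.51·1.15) = 55.5 - 1.51·53.9.
So N* = -25.9/-0.736 = 35.2, and then M* = 53.9 - 1.15·35.2 = 13.5.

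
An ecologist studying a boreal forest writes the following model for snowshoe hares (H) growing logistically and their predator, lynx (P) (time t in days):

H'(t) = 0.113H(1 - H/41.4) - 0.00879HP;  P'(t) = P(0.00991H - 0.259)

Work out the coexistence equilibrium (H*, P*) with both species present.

H* ≈ 26.1, P* ≈ 4.74

From dP/dt = 0 with P > 0: 0.00991H* = 0.259, so H* = 26.1.
Substitute into dH/dt = 0: 0.113(1 - 26.1/41.4) = 0.00879P*.
The bracket is 0.369, giving P* = 0.0417/0.00879 = 4.74.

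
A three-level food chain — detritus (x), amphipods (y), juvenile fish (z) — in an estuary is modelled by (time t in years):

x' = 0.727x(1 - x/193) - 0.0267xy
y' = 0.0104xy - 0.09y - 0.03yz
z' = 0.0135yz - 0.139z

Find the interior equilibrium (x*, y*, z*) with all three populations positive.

x* ≈ 120, y* ≈ 10.3, z* ≈ 38.6

From dz/dt = 0: 0.0135y* = 0.139, so y* = 10.3.
From dx/dt = 0: 0.727(1 - x*/193) = 0.0267·10.3, giving x* = 193·(1 - 0.378) = 120.
From dy/dt = 0: 0.0104·120 - 0.09 = 0.03z*, so z* = 1.16/0.03 = 38.6.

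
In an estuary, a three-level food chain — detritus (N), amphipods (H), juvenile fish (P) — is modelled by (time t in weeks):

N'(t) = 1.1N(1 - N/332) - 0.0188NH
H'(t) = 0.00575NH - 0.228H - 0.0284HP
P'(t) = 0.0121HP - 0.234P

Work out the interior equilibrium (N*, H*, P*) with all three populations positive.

N* ≈ 222, H* ≈ 19.3, P* ≈ 37

From dP/dt = 0: 0.0121H* = 0.234, so H* = 19.3.
From dN/dt = 0: 1.1(1 - N*/332) = 0.0188·19.3, giving N* = 332·(1 - 0.331) = 222.
From dH/dt = 0: 0.00575·222 - 0.228 = 0.0284P*, so P* = 1.05/0.0284 = 37.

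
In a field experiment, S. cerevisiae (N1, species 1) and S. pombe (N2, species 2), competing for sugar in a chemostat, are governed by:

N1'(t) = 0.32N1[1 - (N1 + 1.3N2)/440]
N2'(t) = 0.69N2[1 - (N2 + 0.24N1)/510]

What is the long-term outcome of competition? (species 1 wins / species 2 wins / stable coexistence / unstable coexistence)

species 2 excludes species 1

Compare the nullcline intercepts: K1/α12 = 440/1.3 = 338 < K2 = 510; K2/α21 = 510/0.24 = 2120 > K1 = 440.
Since the inequalities point opposite ways, species 2 can invade but species 1 cannot.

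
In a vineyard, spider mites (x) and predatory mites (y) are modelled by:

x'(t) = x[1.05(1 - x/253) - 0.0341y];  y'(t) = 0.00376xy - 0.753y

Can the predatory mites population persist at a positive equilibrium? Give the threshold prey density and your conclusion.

Threshold x = 200; K > 200, so yes, the predator persists.

The predator equation gives dy/dt > 0 only when x > 0.753/0.00376 = 200.
Without the predator, x → K = 253. Since 253 > 200, the predator can invade and persist.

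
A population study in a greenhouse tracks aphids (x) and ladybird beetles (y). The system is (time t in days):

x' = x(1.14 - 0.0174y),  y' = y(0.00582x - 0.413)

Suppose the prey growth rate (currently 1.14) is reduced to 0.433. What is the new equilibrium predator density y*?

At the interior fixed point, setting dx/dt = 0 with x > 0 fixes y* = (prey growth rate)/(xy coefficient) — independent of the other coefficients.
With the change, y* = 0.433/0.0174 = 24.9; it falls from 65.5.

y* ≈ 24.9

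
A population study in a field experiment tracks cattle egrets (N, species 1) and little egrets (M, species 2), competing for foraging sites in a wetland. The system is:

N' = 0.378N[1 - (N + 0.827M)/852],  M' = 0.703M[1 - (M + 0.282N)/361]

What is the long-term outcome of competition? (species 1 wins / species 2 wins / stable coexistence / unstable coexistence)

stable coexistence

Compare the nullcline intercepts: K1/α12 = 852/0.827 = 1030 > K2 = 361; K2/α21 = 361/0.282 = 1280 > K1 = 852.
Since both inequalities hold, each species can invade when rare, so the interior equilibrium is stable.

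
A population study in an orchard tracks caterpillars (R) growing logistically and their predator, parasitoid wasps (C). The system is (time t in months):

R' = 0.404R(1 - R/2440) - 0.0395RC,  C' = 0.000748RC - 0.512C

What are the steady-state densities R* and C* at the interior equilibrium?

From dC/dt = 0 with C > 0: 0.000748R* = 0.512, so R* = 684.
Substitute into dR/dt = 0: 0.404(1 - 684/2440) = 0.0395C*.
The bracket is 0.719, giving C* = 0.291/0.0395 = 7.36.

R* ≈ 684, C* ≈ 7.36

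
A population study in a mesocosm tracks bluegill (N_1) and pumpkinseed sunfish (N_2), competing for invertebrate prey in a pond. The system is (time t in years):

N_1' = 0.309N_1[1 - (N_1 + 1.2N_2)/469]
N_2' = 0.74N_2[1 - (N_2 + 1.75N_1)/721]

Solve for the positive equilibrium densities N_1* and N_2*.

Setting both brackets to zero gives the nullclines N_1 + 1.2N_2 = 469 and 1.75N_1 + N_2 = 721.
Substituting N_2 = 721 - 1.75N_1 into the first: N_1(1 - 1.2·1.75) = 469 - 1.2·721.
So N_1* = -396/-1.1 = 360, and then N_2* = 721 - 1.75·360 = 90.7.

N_1* ≈ 360, N_2* ≈ 90.7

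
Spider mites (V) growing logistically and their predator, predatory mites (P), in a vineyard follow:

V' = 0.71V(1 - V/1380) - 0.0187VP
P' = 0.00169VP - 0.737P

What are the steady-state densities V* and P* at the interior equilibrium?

From dP/dt = 0 with P > 0: 0.00169V* = 0.737, so V* = 436.
Substitute into dV/dt = 0: 0.71(1 - 436/1380) = 0.0187P*.
The bracket is 0.684, giving P* = 0.486/0.0187 = 26.

V* ≈ 436, P* ≈ 26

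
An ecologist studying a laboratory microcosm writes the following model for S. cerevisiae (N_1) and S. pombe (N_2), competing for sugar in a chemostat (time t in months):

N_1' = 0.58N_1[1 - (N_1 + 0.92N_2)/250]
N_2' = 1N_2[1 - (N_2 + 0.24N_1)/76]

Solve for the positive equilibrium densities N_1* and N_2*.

N_1* ≈ 231, N_2* ≈ 20.5

Setting both brackets to zero gives the nullclines N_1 + 0.92N_2 = 250 and 0.24N_1 + N_2 = 76.
Substituting N_2 = 76 - 0.24N_1 into the first: N_1(1 - 0.92·0.24) = 250 - 0.92·76.
So N_1* = 180/0.779 = 231, and then N_2* = 76 - 0.24·231 = 20.5.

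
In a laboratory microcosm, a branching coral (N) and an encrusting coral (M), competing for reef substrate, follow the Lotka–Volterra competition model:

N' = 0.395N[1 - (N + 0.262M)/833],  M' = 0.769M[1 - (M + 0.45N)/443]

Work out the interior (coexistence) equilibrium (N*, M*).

Setting both brackets to zero gives the nullclines N + 0.262M = 833 and 0.45N + M = 443.
Substituting M = 443 - 0.45N into the first: N(1 - 0.262·0.45) = 833 - 0.262·443.
So N* = 717/0.882 = 813, and then M* = 443 - 0.45·813 = 77.3.

N* ≈ 813, M* ≈ 77.3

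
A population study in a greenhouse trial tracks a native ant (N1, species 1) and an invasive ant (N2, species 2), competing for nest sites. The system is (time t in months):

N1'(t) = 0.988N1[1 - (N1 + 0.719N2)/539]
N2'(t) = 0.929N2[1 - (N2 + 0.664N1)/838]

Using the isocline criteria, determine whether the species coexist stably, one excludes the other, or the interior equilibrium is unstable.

Compare the nullcline intercepts: K1/α12 = 539/0.719 = 750 < K2 = 838; K2/α21 = 838/0.664 = 1260 > K1 = 539.
Since the inequalities point opposite ways, species 2 can invade but species 1 cannot.

species 2 excludes species 1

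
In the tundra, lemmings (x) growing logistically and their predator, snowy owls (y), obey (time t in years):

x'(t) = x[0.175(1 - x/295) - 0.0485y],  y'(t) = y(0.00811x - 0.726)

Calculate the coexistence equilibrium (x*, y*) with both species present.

x* ≈ 89.5, y* ≈ 2.51

From dy/dt = 0 with y > 0: 0.00811x* = 0.726, so x* = 89.5.
Substitute into dx/dt = 0: 0.175(1 - 89.5/295) = 0.0485y*.
The bracket is 0.697, giving y* = 0.122/0.0485 = 2.51.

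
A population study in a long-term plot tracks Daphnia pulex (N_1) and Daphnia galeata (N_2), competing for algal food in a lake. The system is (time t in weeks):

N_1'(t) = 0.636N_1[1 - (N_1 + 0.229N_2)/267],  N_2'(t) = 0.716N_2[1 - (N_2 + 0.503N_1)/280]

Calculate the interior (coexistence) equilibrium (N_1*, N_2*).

N_1* ≈ 229, N_2* ≈ 165

Setting both brackets to zero gives the nullclines N_1 + 0.229N_2 = 267 and 0.503N_1 + N_2 = 280.
Substituting N_2 = 280 - 0.503N_1 into the first: N_1(1 - 0.229·0.503) = 267 - 0.229·280.
So N_1* = 203/0.885 = 229, and then N_2* = 280 - 0.503·229 = 165.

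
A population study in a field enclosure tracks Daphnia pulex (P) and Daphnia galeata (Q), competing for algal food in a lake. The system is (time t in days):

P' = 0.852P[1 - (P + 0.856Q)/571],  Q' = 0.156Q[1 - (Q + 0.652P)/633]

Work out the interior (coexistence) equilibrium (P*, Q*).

Setting both brackets to zero gives the nullclines P + 0.856Q = 571 and 0.652P + Q = 633.
Substituting Q = 633 - 0.652P into the first: P(1 - 0.856·0.652) = 571 - 0.856·633.
So P* = 29.2/0.442 = 66, and then Q* = 633 - 0.652·66 = 590.

P* ≈ 66, Q* ≈ 590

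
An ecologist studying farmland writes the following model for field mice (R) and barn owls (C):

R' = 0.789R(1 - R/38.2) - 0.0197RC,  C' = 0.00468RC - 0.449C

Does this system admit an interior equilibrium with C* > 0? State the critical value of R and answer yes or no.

The predator equation gives dC/dt > 0 only when R > 0.449/0.00468 = 95.9.
Without the predator, R → K = 38.2. Since 38.2 < 95.9, the predator cannot invade.

Threshold R = 95.9; K < 95.9, so no, the predator goes extinct.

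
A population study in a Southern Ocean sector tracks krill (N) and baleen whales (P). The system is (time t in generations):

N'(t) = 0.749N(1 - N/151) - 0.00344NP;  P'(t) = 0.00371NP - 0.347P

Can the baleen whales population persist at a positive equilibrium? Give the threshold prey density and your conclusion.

The predator equation gives dP/dt > 0 only when N > 0.347/0.00371 = 93.5.
Without the predator, N → K = 151. Since 151 > 93.5, the predator can invade and persist.

Threshold N = 93.5; K > 93.5, so yes, the predator persists.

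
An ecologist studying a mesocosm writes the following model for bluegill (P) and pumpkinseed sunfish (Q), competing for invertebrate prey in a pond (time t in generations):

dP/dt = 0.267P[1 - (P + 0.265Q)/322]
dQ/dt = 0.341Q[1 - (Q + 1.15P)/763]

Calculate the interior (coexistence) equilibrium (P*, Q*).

P* ≈ 172, Q* ≈ 565

Setting both brackets to zero gives the nullclines P + 0.265Q = 322 and 1.15P + Q = 763.
Substituting Q = 763 - 1.15P into the first: P(1 - 0.265·1.15) = 322 - 0.265·763.
So P* = 120/0.695 = 172, and then Q* = 763 - 1.15·172 = 565.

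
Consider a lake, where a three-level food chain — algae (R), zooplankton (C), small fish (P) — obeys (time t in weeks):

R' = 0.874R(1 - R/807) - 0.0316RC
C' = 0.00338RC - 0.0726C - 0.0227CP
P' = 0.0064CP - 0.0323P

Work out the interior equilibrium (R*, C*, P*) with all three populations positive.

From dP/dt = 0: 0.0064C* = 0.0323, so C* = 5.05.
From dR/dt = 0: 0.874(1 - R*/807) = 0.0316·5.05, giving R* = 807·(1 - 0.182) = 660.
From dC/dt = 0: 0.00338·660 - 0.0726 = 0.0227P*, so P* = 2.16/0.0227 = 95.

R* ≈ 660, C* ≈ 5.05, P* ≈ 95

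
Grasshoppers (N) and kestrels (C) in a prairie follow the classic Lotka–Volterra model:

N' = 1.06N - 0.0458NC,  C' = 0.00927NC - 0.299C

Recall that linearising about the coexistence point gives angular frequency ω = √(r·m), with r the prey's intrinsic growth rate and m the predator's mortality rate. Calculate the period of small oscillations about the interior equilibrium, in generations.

Here r = 1.06 and m = 0.299, so r·m = 0.317.
ω = √0.317 = 0.563 per generation, hence T = 2π/ω ≈ 11.2 generations.

T ≈ 11.2 generations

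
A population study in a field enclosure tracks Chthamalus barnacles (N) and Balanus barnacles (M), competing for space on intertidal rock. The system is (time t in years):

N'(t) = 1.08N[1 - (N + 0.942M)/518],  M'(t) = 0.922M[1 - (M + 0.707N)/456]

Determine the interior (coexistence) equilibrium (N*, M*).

N* ≈ 265, M* ≈ 269

Setting both brackets to zero gives the nullclines N + 0.942M = 518 and 0.707N + M = 456.
Substituting M = 456 - 0.707N into the first: N(1 - 0.942·0.707) = 518 - 0.942·456.
So N* = 88.4/0.334 = 265, and then M* = 456 - 0.707·265 = 269.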